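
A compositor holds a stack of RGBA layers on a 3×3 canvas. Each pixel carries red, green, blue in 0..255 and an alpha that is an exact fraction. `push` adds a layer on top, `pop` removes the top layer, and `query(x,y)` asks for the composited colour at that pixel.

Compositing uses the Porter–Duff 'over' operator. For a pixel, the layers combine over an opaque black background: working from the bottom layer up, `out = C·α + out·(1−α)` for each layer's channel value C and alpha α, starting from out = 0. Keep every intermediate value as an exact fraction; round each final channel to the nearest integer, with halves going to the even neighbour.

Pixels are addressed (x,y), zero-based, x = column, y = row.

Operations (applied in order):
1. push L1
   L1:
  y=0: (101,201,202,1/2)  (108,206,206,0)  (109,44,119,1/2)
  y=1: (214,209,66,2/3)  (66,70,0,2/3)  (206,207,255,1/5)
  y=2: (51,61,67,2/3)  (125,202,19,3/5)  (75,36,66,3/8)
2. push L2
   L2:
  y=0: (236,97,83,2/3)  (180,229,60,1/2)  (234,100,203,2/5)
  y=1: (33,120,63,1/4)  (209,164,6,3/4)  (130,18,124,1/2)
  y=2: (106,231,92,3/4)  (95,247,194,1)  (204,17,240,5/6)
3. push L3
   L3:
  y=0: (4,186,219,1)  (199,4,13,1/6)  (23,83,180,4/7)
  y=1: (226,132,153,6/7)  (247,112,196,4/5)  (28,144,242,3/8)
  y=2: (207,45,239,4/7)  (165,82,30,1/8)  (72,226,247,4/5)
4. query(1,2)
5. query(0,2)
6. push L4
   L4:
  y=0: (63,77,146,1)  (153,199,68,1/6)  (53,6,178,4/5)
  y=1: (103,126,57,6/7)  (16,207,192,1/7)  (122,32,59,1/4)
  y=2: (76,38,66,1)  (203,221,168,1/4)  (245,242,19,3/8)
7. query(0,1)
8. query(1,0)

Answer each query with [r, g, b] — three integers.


at x=1,y=2 over L1,L2,L3:
L1 α=3/5: [75, 606/5, 57/5]
L2 α=1: [95, 247, 194]
L3 α=1/8: [415/4, 1811/8, 347/2]
= [104, 226, 174]

query (0,2) [L1,L2,L3] — begin 0,0,0
L1 α=2/3: [34, 122/3, 134/3]
L2 α=3/4: [88, 2201/12, 481/6]
L3 α=4/7: [156, 2921/28, 2393/14]
→ [156, 104, 171]

query (0,1) [L1,L2,L3,L4] — begin 0,0,0
after L1 α=2/3: [428/3, 418/3, 44]
after L2 α=1/4: [461/4, 269/2, 195/4]
after L3 α=6/7: [5885/28, 1853/14, 3867/28]
after L4 α=6/7: [23189/196, 12437/98, 13443/196]
→ [118, 127, 69]

(1,0) stack=L1,L2,L3,L4; from [0,0,0]:
L1 α=0: [0, 0, 0]
L2 α=1/2: [90, 229/2, 30]
L3 α=1/6: [649/6, 1153/12, 163/6]
L4 α=1/6: [4163/36, 8153/72, 1223/36]
= [116, 113, 34]


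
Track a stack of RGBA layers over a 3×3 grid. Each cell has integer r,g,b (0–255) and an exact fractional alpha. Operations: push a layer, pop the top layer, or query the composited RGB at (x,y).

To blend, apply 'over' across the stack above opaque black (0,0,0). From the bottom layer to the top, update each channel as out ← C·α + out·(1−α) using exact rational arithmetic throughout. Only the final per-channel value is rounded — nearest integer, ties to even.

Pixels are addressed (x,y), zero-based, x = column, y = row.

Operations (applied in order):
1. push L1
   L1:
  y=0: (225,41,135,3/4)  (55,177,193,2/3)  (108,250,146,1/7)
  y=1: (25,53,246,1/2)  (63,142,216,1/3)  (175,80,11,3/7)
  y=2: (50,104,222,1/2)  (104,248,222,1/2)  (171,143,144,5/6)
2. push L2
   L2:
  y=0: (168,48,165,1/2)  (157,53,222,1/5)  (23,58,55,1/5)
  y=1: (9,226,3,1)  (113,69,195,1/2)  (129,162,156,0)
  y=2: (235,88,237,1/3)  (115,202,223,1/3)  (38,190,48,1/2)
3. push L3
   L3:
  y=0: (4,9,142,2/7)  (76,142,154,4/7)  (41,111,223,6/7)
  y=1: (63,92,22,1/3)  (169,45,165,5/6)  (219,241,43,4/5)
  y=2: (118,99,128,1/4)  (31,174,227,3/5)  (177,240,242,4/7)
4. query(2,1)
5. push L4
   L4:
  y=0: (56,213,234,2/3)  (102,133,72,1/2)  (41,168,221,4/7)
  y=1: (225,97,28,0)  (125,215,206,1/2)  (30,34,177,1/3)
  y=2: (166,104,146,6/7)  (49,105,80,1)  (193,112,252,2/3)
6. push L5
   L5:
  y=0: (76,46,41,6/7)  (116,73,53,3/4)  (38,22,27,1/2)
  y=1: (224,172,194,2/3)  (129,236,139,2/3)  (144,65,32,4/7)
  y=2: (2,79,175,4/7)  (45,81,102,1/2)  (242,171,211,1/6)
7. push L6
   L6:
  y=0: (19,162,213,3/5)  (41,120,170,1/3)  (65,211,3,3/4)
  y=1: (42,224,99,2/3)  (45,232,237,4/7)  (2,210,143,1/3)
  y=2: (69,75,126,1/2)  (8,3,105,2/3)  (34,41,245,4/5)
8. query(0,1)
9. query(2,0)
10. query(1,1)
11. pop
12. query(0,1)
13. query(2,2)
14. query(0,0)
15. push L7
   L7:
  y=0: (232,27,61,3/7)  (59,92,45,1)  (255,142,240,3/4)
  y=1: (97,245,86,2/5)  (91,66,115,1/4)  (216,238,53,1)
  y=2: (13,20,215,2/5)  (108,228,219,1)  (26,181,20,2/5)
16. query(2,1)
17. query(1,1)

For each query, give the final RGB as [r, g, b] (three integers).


at x=2,y=1 over L1,L2,L3:
L1 α=3/7: [75, 240/7, 33/7]
L2 α=0: [75, 240/7, 33/7]
L3 α=4/5: [951/5, 6988/35, 1237/35]
→ [190, 200, 35]

at x=0,y=1 over L1,L2,L3,L4,L5,L6:
L1 α=1/2: [25/2, 53/2, 123]
L2 α=1: [9, 226, 3]
L3 α=1/3: [27, 544/3, 28/3]
L4 α=0: [27, 544/3, 28/3]
L5 α=2/3: [475/3, 1576/9, 1192/9]
L6 α=2/3: [727/9, 5608/27, 2974/27]
rounded: [81, 208, 110]

at x=2,y=0 over L1,L2,L3,L4,L5,L6:
+L1 (α=1/7) → [108/7, 250/7, 146/7]
+L2 (α=1/5) → [593/35, 1406/35, 969/35]
+L3 (α=6/7) → [9203/245, 24716/245, 47799/245]
+L4 (α=4/7) → [67789/1715, 238788/1715, 359977/1715]
+L5 (α=1/2) → [132959/3430, 138259/1715, 203141/1715]
+L6 (α=3/4) → [801809/13720, 611927/3430, 54644/1715]
→ [58, 178, 32]

at x=1,y=1 over L1,L2,L3,L4,L5,L6:
L1 α=1/3: [21, 142/3, 72]
L2 α=1/2: [67, 349/6, 267/2]
L3 α=5/6: [152, 1699/36, 639/4]
L4 α=1/2: [277/2, 9439/72, 1463/8]
L5 α=2/3: [793/6, 43423/216, 1229/8]
L6 α=4/7: [1153/14, 110239/504, 11271/56]
rounded: [82, 219, 201]

query (0,1) [L1,L2,L3,L4,L5] — begin 0,0,0
after L1 α=1/2: [25/2, 53/2, 123]
after L2 α=1: [9, 226, 3]
after L3 α=1/3: [27, 544/3, 28/3]
after L4 α=0: [27, 544/3, 28/3]
after L5 α=2/3: [475/3, 1576/9, 1192/9]
= [158, 175, 132]

query (2,2) [L1,L2,L3,L4,L5] — begin 0,0,0
after L1 α=5/6: [285/2, 715/6, 120]
after L2 α=1/2: [361/4, 1855/12, 84]
after L3 α=4/7: [3915/28, 5695/28, 1220/7]
after L4 α=2/3: [14723/84, 3989/28, 4748/21]
after L5 α=1/6: [93943/504, 24733/168, 28171/126]
= [186, 147, 224]

(0,0) stack=L1,L2,L3,L4,L5; from [0,0,0]:
after L1 α=3/4: [675/4, 123/4, 405/4]
after L2 α=1/2: [1347/8, 315/8, 1065/8]
after L3 α=2/7: [6799/56, 1719/56, 7597/56]
after L4 α=2/3: [4357/56, 8525/56, 33805/168]
after L5 α=6/7: [29893/392, 23981/392, 75133/1176]
→ [76, 61, 64]

(2,1) stack=L1,L2,L3,L4,L5,L7; from [0,0,0]:
after L1 α=3/7: [75, 240/7, 33/7]
after L2 α=0: [75, 240/7, 33/7]
after L3 α=4/5: [951/5, 6988/35, 1237/35]
after L4 α=1/3: [684/5, 15166/105, 8669/105]
after L5 α=4/7: [4932/35, 24266/245, 13149/245]
after L7 α=1: [216, 238, 53]
rounded: [216, 238, 53]

query (1,1) [L1,L2,L3,L4,L5,L7] — begin 0,0,0
after L1 α=1/3: [21, 142/3, 72]
after L2 α=1/2: [67, 349/6, 267/2]
after L3 α=5/6: [152, 1699/36, 639/4]
after L4 α=1/2: [277/2, 9439/72, 1463/8]
after L5 α=2/3: [793/6, 43423/216, 1229/8]
after L7 α=1/4: [975/8, 48175/288, 4607/32]
= [122, 167, 144]


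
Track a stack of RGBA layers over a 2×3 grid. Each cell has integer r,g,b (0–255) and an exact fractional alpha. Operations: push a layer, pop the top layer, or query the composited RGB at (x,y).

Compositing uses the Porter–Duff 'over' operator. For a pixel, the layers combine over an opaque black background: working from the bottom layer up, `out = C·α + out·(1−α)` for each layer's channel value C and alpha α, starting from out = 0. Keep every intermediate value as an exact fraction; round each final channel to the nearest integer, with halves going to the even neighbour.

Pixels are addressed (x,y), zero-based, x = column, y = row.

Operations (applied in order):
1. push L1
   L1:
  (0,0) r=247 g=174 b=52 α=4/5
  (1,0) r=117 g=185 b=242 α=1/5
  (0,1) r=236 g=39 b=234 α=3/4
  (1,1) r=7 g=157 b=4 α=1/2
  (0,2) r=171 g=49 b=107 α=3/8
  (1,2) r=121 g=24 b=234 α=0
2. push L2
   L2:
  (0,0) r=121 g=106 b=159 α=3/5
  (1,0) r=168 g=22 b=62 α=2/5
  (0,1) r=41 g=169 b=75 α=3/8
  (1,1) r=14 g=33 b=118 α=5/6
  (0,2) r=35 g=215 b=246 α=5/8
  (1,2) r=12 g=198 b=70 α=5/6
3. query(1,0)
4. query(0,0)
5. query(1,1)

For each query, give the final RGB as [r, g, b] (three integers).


query (1,0) [L1,L2] — begin 0,0,0
+L1 (α=1/5) → [117/5, 37, 242/5]
+L2 (α=2/5) → [2031/25, 31, 1346/25]
rounded: [81, 31, 54]

(0,0) stack=L1,L2; from [0,0,0]:
+L1 (α=4/5) → [988/5, 696/5, 208/5]
+L2 (α=3/5) → [3791/25, 2982/25, 2801/25]
= [152, 119, 112]

at x=1,y=1 over L1,L2:
after L1 α=1/2: [7/2, 157/2, 2]
after L2 α=5/6: [49/4, 487/12, 296/3]
→ [12, 41, 99]


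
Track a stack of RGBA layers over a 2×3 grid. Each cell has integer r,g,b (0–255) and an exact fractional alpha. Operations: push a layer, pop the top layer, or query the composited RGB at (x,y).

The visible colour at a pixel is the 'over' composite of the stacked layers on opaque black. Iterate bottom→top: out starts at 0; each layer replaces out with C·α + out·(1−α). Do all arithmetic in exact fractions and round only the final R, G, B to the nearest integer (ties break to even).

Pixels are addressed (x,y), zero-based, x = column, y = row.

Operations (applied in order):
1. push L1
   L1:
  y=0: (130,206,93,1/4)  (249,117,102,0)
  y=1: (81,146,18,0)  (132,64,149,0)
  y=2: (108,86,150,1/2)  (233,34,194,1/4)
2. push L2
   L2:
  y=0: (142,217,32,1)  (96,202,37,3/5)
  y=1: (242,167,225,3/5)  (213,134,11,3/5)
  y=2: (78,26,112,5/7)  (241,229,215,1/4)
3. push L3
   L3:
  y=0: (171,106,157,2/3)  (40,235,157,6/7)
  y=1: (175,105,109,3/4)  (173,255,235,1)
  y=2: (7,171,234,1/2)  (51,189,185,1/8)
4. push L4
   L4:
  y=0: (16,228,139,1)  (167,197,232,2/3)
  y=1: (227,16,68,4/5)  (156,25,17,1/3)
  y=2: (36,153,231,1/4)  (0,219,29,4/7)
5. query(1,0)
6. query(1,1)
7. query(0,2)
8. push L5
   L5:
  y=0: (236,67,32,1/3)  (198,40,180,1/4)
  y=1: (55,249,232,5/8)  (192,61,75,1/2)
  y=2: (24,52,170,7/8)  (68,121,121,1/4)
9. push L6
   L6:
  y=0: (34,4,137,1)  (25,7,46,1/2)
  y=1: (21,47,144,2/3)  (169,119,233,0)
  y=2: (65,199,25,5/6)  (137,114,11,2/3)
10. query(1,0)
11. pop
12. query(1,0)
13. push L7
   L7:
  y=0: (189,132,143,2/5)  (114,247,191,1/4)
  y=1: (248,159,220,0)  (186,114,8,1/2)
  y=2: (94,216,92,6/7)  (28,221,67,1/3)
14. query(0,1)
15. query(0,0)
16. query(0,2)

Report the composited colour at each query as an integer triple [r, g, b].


query (1,0) [L1,L2,L3,L4] — begin 0,0,0
L1 α=0: [0, 0, 0]
L2 α=3/5: [288/5, 606/5, 111/5]
L3 α=6/7: [1488/35, 7656/35, 4821/35]
L4 α=2/3: [13178/105, 21446/105, 21061/105]
→ [126, 204, 201]

query (1,1) [L1,L2,L3,L4] — begin 0,0,0
+L1 (α=0) → [0, 0, 0]
+L2 (α=3/5) → [639/5, 402/5, 33/5]
+L3 (α=1) → [173, 255, 235]
+L4 (α=1/3) → [502/3, 535/3, 487/3]
→ [167, 178, 162]

at x=0,y=2 over L1,L2,L3,L4:
+L1 (α=1/2) → [54, 43, 75]
+L2 (α=5/7) → [498/7, 216/7, 710/7]
+L3 (α=1/2) → [547/14, 1413/14, 1174/7]
+L4 (α=1/4) → [2145/56, 6381/56, 5139/28]
rounded: [38, 114, 184]

(1,0) stack=L1,L2,L3,L4,L5,L6; from [0,0,0]:
+L1 (α=0) → [0, 0, 0]
+L2 (α=3/5) → [288/5, 606/5, 111/5]
+L3 (α=6/7) → [1488/35, 7656/35, 4821/35]
+L4 (α=2/3) → [13178/105, 21446/105, 21061/105]
+L5 (α=1/4) → [5027/35, 11423/70, 27361/140]
+L6 (α=1/2) → [2951/35, 11913/140, 33801/280]
→ [84, 85, 121]

at x=1,y=0 over L1,L2,L3,L4,L5:
+L1 (α=0) → [0, 0, 0]
+L2 (α=3/5) → [288/5, 606/5, 111/5]
+L3 (α=6/7) → [1488/35, 7656/35, 4821/35]
+L4 (α=2/3) → [13178/105, 21446/105, 21061/105]
+L5 (α=1/4) → [5027/35, 11423/70, 27361/140]
→ [144, 163, 195]

at x=0,y=1 over L1,L2,L3,L4,L5,L7:
after L1 α=0: [0, 0, 0]
after L2 α=3/5: [726/5, 501/5, 135]
after L3 α=3/4: [3351/20, 519/5, 231/2]
after L4 α=4/5: [21511/100, 839/25, 155/2]
after L5 α=5/8: [92033/800, 16821/100, 2785/16]
after L7 α=0: [92033/800, 16821/100, 2785/16]
→ [115, 168, 174]

at x=0,y=0 over L1,L2,L3,L4,L5,L7:
+L1 (α=1/4) → [65/2, 103/2, 93/4]
+L2 (α=1) → [142, 217, 32]
+L3 (α=2/3) → [484/3, 143, 346/3]
+L4 (α=1) → [16, 228, 139]
+L5 (α=1/3) → [268/3, 523/3, 310/3]
+L7 (α=2/5) → [646/5, 787/5, 596/5]
→ [129, 157, 119]

query (0,2) [L1,L2,L3,L4,L5,L7] — begin 0,0,0
L1 α=1/2: [54, 43, 75]
L2 α=5/7: [498/7, 216/7, 710/7]
L3 α=1/2: [547/14, 1413/14, 1174/7]
L4 α=1/4: [2145/56, 6381/56, 5139/28]
L5 α=7/8: [11553/448, 26765/448, 38459/224]
L7 α=6/7: [264225/3136, 607373/3136, 162107/1568]
rounded: [84, 194, 103]


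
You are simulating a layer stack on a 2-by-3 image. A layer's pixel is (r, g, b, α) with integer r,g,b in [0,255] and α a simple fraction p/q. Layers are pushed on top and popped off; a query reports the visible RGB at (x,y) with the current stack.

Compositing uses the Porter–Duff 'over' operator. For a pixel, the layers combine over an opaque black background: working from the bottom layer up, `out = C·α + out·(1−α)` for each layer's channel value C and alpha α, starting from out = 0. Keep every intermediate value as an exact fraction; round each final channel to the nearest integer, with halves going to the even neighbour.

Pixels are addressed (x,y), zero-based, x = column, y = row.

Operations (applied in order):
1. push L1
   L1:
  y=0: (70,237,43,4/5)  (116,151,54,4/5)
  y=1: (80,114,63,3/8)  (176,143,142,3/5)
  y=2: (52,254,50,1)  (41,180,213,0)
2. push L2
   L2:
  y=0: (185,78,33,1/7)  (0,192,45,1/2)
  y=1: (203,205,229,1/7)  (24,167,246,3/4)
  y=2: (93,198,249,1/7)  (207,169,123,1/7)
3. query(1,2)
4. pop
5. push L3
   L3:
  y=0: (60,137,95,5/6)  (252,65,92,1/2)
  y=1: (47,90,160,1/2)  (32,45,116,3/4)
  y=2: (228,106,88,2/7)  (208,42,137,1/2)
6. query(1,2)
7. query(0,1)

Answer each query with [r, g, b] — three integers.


query (1,2) [L1,L2] — begin 0,0,0
+L1 (α=0) → [0, 0, 0]
+L2 (α=1/7) → [207/7, 169/7, 123/7]
rounded: [30, 24, 18]

(1,2) stack=L1,L3; from [0,0,0]:
L1 α=0: [0, 0, 0]
L3 α=1/2: [104, 21, 137/2]
= [104, 21, 68]

at x=0,y=1 over L1,L3:
+L1 (α=3/8) → [30, 171/4, 189/8]
+L3 (α=1/2) → [77/2, 531/8, 1469/16]
rounded: [38, 66, 92]


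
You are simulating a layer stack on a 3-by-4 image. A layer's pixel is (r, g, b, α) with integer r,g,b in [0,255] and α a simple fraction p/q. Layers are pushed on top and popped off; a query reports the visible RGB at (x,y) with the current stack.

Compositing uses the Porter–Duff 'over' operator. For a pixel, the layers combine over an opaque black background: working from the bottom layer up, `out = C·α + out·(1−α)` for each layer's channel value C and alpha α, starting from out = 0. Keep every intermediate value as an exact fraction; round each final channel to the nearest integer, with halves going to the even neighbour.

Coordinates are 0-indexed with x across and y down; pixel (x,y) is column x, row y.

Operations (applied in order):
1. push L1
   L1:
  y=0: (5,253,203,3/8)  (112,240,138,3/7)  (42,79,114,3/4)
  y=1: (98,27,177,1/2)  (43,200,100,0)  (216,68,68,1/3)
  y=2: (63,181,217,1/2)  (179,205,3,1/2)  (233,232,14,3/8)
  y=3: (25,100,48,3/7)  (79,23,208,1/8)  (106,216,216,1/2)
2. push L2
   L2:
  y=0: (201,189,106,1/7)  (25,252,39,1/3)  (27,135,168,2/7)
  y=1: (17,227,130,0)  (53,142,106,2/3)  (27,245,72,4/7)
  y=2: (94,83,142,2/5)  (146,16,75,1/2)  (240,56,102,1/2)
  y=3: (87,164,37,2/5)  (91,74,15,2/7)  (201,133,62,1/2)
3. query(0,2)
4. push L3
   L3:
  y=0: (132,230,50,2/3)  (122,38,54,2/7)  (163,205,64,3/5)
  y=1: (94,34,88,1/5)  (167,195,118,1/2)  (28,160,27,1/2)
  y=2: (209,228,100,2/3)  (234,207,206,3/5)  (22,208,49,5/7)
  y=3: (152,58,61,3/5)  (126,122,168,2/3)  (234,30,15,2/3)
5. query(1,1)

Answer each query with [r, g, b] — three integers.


at x=0,y=2 over L1,L2:
after L1 α=1/2: [63/2, 181/2, 217/2]
after L2 α=2/5: [113/2, 175/2, 1219/10]
rounded: [56, 88, 122]

(1,1) stack=L1,L2,L3; from [0,0,0]:
after L1 α=0: [0, 0, 0]
after L2 α=2/3: [106/3, 284/3, 212/3]
after L3 α=1/2: [607/6, 869/6, 283/3]
= [101, 145, 94]


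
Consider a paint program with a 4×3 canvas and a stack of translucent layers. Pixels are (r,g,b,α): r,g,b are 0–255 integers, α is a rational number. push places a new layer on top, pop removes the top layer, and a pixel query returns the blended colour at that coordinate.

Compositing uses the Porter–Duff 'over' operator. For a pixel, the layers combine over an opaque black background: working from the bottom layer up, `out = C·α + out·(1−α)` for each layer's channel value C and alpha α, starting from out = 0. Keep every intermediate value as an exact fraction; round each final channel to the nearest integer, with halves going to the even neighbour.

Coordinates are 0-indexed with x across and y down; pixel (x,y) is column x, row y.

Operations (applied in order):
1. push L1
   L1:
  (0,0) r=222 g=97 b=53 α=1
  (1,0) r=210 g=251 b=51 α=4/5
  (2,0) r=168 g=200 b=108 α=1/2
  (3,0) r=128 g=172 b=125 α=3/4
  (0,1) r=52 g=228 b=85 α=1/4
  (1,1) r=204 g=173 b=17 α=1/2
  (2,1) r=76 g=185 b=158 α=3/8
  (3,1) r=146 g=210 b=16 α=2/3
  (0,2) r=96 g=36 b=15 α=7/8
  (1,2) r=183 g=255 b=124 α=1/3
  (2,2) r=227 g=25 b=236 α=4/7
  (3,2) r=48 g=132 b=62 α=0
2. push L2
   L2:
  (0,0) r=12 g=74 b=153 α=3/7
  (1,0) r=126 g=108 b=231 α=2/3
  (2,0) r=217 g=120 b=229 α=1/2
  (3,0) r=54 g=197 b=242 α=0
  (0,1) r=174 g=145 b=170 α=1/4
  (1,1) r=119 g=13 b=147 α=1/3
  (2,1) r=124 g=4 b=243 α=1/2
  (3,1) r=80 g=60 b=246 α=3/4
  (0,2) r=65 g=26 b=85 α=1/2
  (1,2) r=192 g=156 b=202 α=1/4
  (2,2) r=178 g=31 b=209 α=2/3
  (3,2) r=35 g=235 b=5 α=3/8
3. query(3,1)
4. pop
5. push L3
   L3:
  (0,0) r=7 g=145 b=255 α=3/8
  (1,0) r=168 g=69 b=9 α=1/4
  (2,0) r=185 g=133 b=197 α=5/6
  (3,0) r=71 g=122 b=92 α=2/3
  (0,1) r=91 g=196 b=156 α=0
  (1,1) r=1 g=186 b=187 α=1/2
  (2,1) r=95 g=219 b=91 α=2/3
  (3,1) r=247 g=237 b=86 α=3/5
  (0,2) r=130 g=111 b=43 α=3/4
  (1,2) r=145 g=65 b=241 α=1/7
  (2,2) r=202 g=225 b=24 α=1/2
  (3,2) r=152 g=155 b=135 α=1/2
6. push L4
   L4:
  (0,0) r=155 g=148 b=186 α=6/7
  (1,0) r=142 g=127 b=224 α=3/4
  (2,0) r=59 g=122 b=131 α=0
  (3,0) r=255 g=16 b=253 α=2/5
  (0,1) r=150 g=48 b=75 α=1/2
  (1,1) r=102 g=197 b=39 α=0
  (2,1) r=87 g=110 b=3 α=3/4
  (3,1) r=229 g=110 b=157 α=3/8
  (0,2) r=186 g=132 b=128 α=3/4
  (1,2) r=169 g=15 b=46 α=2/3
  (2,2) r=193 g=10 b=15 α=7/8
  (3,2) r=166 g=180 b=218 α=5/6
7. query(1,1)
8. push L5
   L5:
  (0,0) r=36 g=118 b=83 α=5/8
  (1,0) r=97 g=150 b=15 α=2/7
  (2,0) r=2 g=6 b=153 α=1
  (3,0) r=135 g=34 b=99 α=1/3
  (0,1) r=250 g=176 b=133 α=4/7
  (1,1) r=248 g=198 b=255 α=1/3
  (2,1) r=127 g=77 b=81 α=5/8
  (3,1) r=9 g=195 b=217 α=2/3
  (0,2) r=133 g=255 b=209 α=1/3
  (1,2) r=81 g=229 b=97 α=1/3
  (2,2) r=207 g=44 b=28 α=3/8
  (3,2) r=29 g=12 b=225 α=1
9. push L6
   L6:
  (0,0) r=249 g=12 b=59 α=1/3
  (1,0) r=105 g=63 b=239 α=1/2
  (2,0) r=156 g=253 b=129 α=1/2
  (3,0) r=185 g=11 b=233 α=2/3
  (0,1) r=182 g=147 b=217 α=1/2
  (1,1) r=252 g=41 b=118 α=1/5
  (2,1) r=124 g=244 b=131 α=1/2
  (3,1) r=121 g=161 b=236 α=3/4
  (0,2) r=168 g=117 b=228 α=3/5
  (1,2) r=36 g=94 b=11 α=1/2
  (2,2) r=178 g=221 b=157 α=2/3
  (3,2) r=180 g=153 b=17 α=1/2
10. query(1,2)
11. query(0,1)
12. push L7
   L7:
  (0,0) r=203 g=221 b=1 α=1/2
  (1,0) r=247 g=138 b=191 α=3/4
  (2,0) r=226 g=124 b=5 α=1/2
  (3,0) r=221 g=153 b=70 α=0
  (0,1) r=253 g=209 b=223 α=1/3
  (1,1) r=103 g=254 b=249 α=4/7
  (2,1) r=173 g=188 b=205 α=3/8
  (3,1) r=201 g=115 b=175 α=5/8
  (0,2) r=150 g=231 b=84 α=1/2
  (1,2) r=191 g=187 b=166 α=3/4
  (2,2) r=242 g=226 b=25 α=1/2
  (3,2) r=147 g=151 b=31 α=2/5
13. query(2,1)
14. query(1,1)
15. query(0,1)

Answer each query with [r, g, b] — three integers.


at x=3,y=1 over L1,L2:
+L1 (α=2/3) → [292/3, 140, 32/3]
+L2 (α=3/4) → [253/3, 80, 1123/6]
rounded: [84, 80, 187]

query (1,1) [L1,L3,L4] — begin 0,0,0
after L1 α=1/2: [102, 173/2, 17/2]
after L3 α=1/2: [103/2, 545/4, 391/4]
after L4 α=0: [103/2, 545/4, 391/4]
→ [52, 136, 98]

query (1,2) [L1,L3,L4,L5,L6] — begin 0,0,0
L1 α=1/3: [61, 85, 124/3]
L3 α=1/7: [73, 575/7, 489/7]
L4 α=2/3: [137, 785/21, 1133/21]
L5 α=1/3: [355/3, 6379/63, 4303/63]
L6 α=1/2: [463/6, 12301/126, 2498/63]
= [77, 98, 40]

(0,1) stack=L1,L3,L4,L5,L6; from [0,0,0]:
+L1 (α=1/4) → [13, 57, 85/4]
+L3 (α=0) → [13, 57, 85/4]
+L4 (α=1/2) → [163/2, 105/2, 385/8]
+L5 (α=4/7) → [2489/14, 1723/14, 773/8]
+L6 (α=1/2) → [5037/28, 3781/28, 2509/16]
→ [180, 135, 157]

query (2,1) [L1,L3,L4,L5,L6,L7] — begin 0,0,0
+L1 (α=3/8) → [57/2, 555/8, 237/4]
+L3 (α=2/3) → [437/6, 1353/8, 965/12]
+L4 (α=3/4) → [2003/24, 3993/32, 1073/48]
+L5 (α=5/8) → [7083/64, 24299/256, 7553/128]
+L6 (α=1/2) → [15019/128, 86763/512, 24321/256]
+L7 (α=3/8) → [141527/1024, 722583/4096, 279045/2048]
= [138, 176, 136]

at x=1,y=1 over L1,L3,L4,L5,L6,L7:
after L1 α=1/2: [102, 173/2, 17/2]
after L3 α=1/2: [103/2, 545/4, 391/4]
after L4 α=0: [103/2, 545/4, 391/4]
after L5 α=1/3: [117, 941/6, 901/6]
after L6 α=1/5: [144, 401/3, 2156/15]
after L7 α=4/7: [844/7, 1417/7, 7136/35]
= [121, 202, 204]

(0,1) stack=L1,L3,L4,L5,L6,L7; from [0,0,0]:
+L1 (α=1/4) → [13, 57, 85/4]
+L3 (α=0) → [13, 57, 85/4]
+L4 (α=1/2) → [163/2, 105/2, 385/8]
+L5 (α=4/7) → [2489/14, 1723/14, 773/8]
+L6 (α=1/2) → [5037/28, 3781/28, 2509/16]
+L7 (α=1/3) → [8579/42, 6707/42, 1431/8]
→ [204, 160, 179]


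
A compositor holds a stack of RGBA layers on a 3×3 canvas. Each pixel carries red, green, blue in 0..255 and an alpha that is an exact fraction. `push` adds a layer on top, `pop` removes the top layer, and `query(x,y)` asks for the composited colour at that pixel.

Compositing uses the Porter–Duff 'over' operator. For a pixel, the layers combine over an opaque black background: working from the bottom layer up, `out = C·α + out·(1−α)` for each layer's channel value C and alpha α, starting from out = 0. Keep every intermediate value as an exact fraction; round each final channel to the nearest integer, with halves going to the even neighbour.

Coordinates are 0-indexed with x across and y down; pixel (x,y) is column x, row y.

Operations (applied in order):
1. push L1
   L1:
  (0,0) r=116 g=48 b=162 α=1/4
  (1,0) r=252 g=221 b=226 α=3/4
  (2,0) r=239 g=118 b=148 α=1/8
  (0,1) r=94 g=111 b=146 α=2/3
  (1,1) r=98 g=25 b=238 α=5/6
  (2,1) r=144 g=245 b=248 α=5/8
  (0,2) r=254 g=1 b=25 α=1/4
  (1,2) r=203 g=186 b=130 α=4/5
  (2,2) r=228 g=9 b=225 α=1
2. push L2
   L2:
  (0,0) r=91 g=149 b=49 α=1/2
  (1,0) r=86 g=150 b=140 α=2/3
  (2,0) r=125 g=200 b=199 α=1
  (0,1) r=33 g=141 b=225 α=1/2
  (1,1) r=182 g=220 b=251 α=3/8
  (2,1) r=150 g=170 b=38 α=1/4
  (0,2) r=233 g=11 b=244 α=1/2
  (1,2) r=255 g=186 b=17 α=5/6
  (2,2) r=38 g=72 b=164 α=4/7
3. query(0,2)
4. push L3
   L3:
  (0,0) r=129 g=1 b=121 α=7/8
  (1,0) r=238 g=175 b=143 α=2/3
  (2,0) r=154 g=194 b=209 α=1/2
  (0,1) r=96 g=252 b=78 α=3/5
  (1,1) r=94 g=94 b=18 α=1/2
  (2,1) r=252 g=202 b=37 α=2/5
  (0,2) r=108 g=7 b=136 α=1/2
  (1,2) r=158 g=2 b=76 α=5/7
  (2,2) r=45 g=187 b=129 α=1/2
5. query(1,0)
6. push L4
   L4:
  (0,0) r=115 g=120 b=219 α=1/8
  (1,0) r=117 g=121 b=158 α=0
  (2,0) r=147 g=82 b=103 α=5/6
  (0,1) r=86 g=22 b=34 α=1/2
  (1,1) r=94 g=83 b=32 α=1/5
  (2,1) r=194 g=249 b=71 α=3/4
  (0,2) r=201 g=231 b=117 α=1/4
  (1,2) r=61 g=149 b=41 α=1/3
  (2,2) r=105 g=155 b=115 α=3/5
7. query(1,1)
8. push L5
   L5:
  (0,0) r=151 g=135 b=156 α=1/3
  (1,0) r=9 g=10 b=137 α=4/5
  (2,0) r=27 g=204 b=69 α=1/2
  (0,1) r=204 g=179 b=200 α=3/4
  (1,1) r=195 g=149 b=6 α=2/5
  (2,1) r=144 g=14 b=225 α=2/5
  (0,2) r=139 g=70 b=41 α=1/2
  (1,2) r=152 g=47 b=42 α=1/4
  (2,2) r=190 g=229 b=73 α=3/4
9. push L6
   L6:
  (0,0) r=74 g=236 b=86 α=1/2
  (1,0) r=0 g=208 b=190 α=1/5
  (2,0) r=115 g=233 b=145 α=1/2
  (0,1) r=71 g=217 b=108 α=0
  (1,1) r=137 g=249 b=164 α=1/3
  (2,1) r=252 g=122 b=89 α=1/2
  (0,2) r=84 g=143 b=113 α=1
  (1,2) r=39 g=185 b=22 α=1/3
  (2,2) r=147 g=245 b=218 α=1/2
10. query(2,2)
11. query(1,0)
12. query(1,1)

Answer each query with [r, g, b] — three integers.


(0,2) stack=L1,L2; from [0,0,0]:
+L1 (α=1/4) → [127/2, 1/4, 25/4]
+L2 (α=1/2) → [593/4, 45/8, 1001/8]
rounded: [148, 6, 125]

at x=1,y=0 over L1,L2,L3:
after L1 α=3/4: [189, 663/4, 339/2]
after L2 α=2/3: [361/3, 621/4, 899/6]
after L3 α=2/3: [1789/9, 2021/12, 2615/18]
rounded: [199, 168, 145]

query (1,1) [L1,L2,L3,L4] — begin 0,0,0
L1 α=5/6: [245/3, 125/6, 595/3]
L2 α=3/8: [2863/24, 4585/48, 2617/12]
L3 α=1/2: [5119/48, 9097/96, 2833/24]
L4 α=1/5: [6247/60, 11089/120, 605/6]
= [104, 92, 101]

at x=2,y=2 over L1,L2,L3,L4,L5,L6:
L1 α=1: [228, 9, 225]
L2 α=4/7: [836/7, 45, 1331/7]
L3 α=1/2: [1151/14, 116, 1117/7]
L4 α=3/5: [3356/35, 697/5, 4649/35]
L5 α=3/4: [11653/70, 1033/5, 6157/70]
L6 α=1/2: [21943/140, 1129/5, 21417/140]
= [157, 226, 153]

(1,0) stack=L1,L2,L3,L4,L5,L6; from [0,0,0]:
+L1 (α=3/4) → [189, 663/4, 339/2]
+L2 (α=2/3) → [361/3, 621/4, 899/6]
+L3 (α=2/3) → [1789/9, 2021/12, 2615/18]
+L4 (α=0) → [1789/9, 2021/12, 2615/18]
+L5 (α=4/5) → [2113/45, 2501/60, 12479/90]
+L6 (α=1/5) → [8452/225, 5621/75, 33508/225]
→ [38, 75, 149]

at x=1,y=1 over L1,L2,L3,L4,L5,L6:
L1 α=5/6: [245/3, 125/6, 595/3]
L2 α=3/8: [2863/24, 4585/48, 2617/12]
L3 α=1/2: [5119/48, 9097/96, 2833/24]
L4 α=1/5: [6247/60, 11089/120, 605/6]
L5 α=2/5: [14047/100, 23009/200, 629/10]
L6 α=1/3: [20897/150, 47909/300, 483/5]
= [139, 160, 97]


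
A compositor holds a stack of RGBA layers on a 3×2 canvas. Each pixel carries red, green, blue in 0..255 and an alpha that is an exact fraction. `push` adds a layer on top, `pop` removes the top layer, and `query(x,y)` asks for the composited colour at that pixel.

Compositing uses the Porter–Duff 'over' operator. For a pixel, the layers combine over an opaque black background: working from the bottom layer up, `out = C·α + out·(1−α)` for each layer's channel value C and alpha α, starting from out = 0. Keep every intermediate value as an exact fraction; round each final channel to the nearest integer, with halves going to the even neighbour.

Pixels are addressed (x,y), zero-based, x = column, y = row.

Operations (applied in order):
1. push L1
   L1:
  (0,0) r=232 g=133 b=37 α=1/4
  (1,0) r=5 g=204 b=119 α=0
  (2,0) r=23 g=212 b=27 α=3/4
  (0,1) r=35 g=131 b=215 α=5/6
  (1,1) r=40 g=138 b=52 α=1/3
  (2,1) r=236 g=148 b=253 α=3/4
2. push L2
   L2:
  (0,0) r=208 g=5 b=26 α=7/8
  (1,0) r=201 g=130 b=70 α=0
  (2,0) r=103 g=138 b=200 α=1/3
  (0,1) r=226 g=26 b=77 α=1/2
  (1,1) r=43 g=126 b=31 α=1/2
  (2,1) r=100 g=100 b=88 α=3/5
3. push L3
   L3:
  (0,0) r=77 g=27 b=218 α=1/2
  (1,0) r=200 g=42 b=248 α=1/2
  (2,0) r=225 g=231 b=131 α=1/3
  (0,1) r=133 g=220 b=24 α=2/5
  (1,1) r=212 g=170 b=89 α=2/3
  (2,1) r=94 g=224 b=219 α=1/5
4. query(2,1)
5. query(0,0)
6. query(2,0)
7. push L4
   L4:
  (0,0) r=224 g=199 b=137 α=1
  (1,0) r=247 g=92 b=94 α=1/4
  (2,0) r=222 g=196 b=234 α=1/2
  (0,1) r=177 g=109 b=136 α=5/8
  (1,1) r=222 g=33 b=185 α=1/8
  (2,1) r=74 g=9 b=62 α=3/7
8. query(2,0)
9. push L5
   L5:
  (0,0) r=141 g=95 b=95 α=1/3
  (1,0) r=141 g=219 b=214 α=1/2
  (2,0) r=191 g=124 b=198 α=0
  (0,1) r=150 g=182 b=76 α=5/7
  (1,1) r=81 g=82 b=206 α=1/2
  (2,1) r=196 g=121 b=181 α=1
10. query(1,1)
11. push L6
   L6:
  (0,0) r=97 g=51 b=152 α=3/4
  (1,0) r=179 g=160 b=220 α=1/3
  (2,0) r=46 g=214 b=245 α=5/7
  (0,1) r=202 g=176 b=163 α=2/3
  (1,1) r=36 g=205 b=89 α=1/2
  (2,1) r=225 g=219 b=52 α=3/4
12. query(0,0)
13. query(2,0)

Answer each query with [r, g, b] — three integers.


query (2,1) [L1,L2,L3] — begin 0,0,0
+L1 (α=3/4) → [177, 111, 759/4]
+L2 (α=3/5) → [654/5, 522/5, 1287/10]
+L3 (α=1/5) → [3086/25, 3208/25, 3669/25]
= [123, 128, 147]

(0,0) stack=L1,L2,L3; from [0,0,0]:
L1 α=1/4: [58, 133/4, 37/4]
L2 α=7/8: [757/4, 273/32, 765/32]
L3 α=1/2: [1065/8, 1137/64, 7741/64]
→ [133, 18, 121]

at x=2,y=0 over L1,L2,L3:
L1 α=3/4: [69/4, 159, 81/4]
L2 α=1/3: [275/6, 152, 481/6]
L3 α=1/3: [950/9, 535/3, 874/9]
→ [106, 178, 97]

query (2,0) [L1,L2,L3,L4] — begin 0,0,0
after L1 α=3/4: [69/4, 159, 81/4]
after L2 α=1/3: [275/6, 152, 481/6]
after L3 α=1/3: [950/9, 535/3, 874/9]
after L4 α=1/2: [1474/9, 1123/6, 1490/9]
= [164, 187, 166]

query (1,1) [L1,L2,L3,L4,L5] — begin 0,0,0
+L1 (α=1/3) → [40/3, 46, 52/3]
+L2 (α=1/2) → [169/6, 86, 145/6]
+L3 (α=2/3) → [2713/18, 142, 1213/18]
+L4 (α=1/8) → [22987/144, 1027/8, 11821/144]
+L5 (α=1/2) → [34651/288, 1683/16, 41485/288]
= [120, 105, 144]

query (0,0) [L1,L2,L3,L4,L5,L6] — begin 0,0,0
after L1 α=1/4: [58, 133/4, 37/4]
after L2 α=7/8: [757/4, 273/32, 765/32]
after L3 α=1/2: [1065/8, 1137/64, 7741/64]
after L4 α=1: [224, 199, 137]
after L5 α=1/3: [589/3, 493/3, 123]
after L6 α=3/4: [731/6, 238/3, 579/4]
= [122, 79, 145]

(2,0) stack=L1,L2,L3,L4,L5,L6; from [0,0,0]:
after L1 α=3/4: [69/4, 159, 81/4]
after L2 α=1/3: [275/6, 152, 481/6]
after L3 α=1/3: [950/9, 535/3, 874/9]
after L4 α=1/2: [1474/9, 1123/6, 1490/9]
after L5 α=0: [1474/9, 1123/6, 1490/9]
after L6 α=5/7: [5018/63, 619/3, 14005/63]
rounded: [80, 206, 222]


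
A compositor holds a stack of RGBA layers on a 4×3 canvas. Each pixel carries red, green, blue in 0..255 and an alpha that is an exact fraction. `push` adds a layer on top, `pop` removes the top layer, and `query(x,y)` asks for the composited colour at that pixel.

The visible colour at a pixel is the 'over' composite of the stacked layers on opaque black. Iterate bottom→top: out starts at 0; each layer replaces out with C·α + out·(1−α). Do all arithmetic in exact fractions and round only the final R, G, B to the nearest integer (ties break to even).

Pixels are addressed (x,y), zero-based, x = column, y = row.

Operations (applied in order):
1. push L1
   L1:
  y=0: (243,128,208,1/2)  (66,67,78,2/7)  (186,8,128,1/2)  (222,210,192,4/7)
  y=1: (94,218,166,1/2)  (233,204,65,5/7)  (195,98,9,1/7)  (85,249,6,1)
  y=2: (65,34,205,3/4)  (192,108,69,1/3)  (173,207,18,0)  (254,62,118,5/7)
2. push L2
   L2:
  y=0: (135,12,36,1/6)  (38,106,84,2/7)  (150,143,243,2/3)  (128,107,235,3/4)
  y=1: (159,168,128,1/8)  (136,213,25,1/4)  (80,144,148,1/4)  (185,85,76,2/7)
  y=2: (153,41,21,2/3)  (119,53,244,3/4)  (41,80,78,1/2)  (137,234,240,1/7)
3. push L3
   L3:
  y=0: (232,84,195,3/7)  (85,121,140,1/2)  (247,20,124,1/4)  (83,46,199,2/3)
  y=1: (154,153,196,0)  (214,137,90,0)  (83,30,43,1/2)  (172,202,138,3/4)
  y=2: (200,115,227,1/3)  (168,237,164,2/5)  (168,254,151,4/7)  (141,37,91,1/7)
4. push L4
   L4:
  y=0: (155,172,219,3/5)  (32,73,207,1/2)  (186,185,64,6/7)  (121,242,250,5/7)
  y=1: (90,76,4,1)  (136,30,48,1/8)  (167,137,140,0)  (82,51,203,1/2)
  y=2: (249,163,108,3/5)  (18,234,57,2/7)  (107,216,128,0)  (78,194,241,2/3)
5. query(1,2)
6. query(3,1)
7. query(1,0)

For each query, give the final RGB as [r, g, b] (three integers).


at x=1,y=2 over L1,L2,L3,L4:
after L1 α=1/3: [64, 36, 23]
after L2 α=3/4: [421/4, 195/4, 755/4]
after L3 α=2/5: [2607/20, 2481/20, 3577/20]
after L4 α=2/7: [393/4, 4353/28, 4033/28]
= [98, 155, 144]

(3,1) stack=L1,L2,L3,L4; from [0,0,0]:
+L1 (α=1) → [85, 249, 6]
+L2 (α=2/7) → [795/7, 1415/7, 26]
+L3 (α=3/4) → [4407/28, 5657/28, 110]
+L4 (α=1/2) → [6703/56, 7085/56, 313/2]
= [120, 127, 156]

at x=1,y=0 over L1,L2,L3,L4:
L1 α=2/7: [132/7, 134/7, 156/7]
L2 α=2/7: [1192/49, 2154/49, 1956/49]
L3 α=1/2: [5357/98, 8083/98, 4408/49]
L4 α=1/2: [8493/196, 15237/196, 14551/98]
→ [43, 78, 148]


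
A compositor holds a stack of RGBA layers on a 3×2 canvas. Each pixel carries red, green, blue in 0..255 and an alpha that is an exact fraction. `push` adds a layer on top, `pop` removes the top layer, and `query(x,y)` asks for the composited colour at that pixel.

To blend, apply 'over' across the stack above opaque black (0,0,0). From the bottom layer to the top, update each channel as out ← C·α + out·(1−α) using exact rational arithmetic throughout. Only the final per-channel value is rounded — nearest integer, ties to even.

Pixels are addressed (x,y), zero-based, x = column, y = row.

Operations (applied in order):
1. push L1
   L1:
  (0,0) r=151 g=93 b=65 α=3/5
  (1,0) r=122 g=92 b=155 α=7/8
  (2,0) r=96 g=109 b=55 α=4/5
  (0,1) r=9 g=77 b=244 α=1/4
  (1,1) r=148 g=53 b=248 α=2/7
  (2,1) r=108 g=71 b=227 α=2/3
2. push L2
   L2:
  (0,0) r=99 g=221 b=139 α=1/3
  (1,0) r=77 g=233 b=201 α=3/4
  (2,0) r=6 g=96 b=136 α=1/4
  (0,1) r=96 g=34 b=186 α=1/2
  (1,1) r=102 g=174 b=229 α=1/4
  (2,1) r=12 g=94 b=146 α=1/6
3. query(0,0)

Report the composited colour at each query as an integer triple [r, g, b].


at x=0,y=0 over L1,L2:
+L1 (α=3/5) → [453/5, 279/5, 39]
+L2 (α=1/3) → [467/5, 1663/15, 217/3]
→ [93, 111, 72]


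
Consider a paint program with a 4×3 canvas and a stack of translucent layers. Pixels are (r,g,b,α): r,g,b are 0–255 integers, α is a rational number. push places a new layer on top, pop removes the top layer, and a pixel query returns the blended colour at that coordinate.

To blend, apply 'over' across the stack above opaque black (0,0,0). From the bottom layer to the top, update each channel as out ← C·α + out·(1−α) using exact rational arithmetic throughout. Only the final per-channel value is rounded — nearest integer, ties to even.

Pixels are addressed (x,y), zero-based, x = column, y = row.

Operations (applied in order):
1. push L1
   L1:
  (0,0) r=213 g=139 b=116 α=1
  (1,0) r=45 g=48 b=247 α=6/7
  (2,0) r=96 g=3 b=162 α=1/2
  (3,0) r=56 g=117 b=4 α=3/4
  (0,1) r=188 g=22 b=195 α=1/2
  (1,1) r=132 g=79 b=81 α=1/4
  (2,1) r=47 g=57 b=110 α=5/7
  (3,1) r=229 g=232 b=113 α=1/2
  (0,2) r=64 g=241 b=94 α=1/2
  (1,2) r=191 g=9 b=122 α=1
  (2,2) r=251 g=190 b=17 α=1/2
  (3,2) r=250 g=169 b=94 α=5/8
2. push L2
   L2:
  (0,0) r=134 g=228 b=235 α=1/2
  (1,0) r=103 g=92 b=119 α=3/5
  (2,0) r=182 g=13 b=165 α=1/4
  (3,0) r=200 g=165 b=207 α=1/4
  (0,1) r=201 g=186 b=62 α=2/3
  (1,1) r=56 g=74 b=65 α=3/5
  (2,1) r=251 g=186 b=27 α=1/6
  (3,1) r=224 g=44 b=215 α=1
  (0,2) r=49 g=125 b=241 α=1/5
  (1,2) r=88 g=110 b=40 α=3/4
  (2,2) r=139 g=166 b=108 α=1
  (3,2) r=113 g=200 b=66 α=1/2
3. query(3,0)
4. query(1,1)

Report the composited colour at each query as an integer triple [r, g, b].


at x=3,y=0 over L1,L2:
+L1 (α=3/4) → [42, 351/4, 3]
+L2 (α=1/4) → [163/2, 1713/16, 54]
→ [82, 107, 54]

query (1,1) [L1,L2] — begin 0,0,0
+L1 (α=1/4) → [33, 79/4, 81/4]
+L2 (α=3/5) → [234/5, 523/10, 471/10]
→ [47, 52, 47]


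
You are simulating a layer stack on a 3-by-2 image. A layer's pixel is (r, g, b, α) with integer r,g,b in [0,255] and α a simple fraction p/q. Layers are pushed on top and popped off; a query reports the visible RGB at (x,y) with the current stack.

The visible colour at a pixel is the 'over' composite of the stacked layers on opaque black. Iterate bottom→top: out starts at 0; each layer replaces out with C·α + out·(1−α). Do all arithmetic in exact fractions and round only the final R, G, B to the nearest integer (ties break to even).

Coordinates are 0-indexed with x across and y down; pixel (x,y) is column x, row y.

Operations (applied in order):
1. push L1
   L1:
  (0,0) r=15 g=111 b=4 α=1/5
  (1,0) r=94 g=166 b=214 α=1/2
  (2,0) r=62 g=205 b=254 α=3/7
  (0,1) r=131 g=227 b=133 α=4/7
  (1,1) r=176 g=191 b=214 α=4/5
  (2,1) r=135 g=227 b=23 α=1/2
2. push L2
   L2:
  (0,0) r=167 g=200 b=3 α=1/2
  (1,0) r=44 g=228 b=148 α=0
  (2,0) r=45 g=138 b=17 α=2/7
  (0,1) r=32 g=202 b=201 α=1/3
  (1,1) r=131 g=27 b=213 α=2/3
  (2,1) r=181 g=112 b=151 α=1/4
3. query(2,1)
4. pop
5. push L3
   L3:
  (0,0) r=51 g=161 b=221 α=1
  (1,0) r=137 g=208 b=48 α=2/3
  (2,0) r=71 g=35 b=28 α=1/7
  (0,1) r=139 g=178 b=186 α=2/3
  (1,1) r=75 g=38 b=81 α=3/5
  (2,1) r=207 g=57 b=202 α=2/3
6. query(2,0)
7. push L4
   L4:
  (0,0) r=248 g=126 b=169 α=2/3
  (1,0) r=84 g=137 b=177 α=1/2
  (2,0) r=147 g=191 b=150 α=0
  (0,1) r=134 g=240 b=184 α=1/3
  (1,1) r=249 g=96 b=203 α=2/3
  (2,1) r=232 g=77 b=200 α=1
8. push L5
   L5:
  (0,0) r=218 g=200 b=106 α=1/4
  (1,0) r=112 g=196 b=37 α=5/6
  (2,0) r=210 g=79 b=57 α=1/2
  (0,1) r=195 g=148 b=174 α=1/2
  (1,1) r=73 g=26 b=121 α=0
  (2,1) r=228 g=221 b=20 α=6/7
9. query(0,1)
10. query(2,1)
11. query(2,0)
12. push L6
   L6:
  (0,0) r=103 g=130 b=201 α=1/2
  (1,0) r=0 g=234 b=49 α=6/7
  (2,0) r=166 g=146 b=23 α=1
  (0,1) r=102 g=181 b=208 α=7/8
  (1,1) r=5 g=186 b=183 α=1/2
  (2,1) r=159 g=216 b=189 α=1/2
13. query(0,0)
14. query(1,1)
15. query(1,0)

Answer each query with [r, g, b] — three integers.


at x=2,y=1 over L1,L2:
L1 α=1/2: [135/2, 227/2, 23/2]
L2 α=1/4: [767/8, 905/8, 371/8]
→ [96, 113, 46]

query (2,0) [L1,L3] — begin 0,0,0
+L1 (α=3/7) → [186/7, 615/7, 762/7]
+L3 (α=1/7) → [1613/49, 3935/49, 4768/49]
rounded: [33, 80, 97]

(0,1) stack=L1,L3,L4,L5; from [0,0,0]:
after L1 α=4/7: [524/7, 908/7, 76]
after L3 α=2/3: [2470/21, 3400/21, 448/3]
after L4 α=1/3: [7754/63, 11840/63, 1448/9]
after L5 α=1/2: [20039/126, 10582/63, 1507/9]
→ [159, 168, 167]

at x=2,y=1 over L1,L3,L4,L5:
L1 α=1/2: [135/2, 227/2, 23/2]
L3 α=2/3: [321/2, 455/6, 277/2]
L4 α=1: [232, 77, 200]
L5 α=6/7: [1600/7, 1403/7, 320/7]
rounded: [229, 200, 46]

(2,0) stack=L1,L3,L4,L5; from [0,0,0]:
after L1 α=3/7: [186/7, 615/7, 762/7]
after L3 α=1/7: [1613/49, 3935/49, 4768/49]
after L4 α=0: [1613/49, 3935/49, 4768/49]
after L5 α=1/2: [11903/98, 3903/49, 7561/98]
= [121, 80, 77]

(0,0) stack=L1,L3,L4,L5,L6; from [0,0,0]:
after L1 α=1/5: [3, 111/5, 4/5]
after L3 α=1: [51, 161, 221]
after L4 α=2/3: [547/3, 413/3, 559/3]
after L5 α=1/4: [765/4, 613/4, 665/4]
after L6 α=1/2: [1177/8, 1133/8, 1469/8]
rounded: [147, 142, 184]

(1,1) stack=L1,L3,L4,L5,L6; from [0,0,0]:
after L1 α=4/5: [704/5, 764/5, 856/5]
after L3 α=3/5: [2533/25, 2098/25, 2927/25]
after L4 α=2/3: [14983/75, 6898/75, 4359/25]
after L5 α=0: [14983/75, 6898/75, 4359/25]
after L6 α=1/2: [7679/75, 10424/75, 4467/25]
→ [102, 139, 179]

(1,0) stack=L1,L3,L4,L5,L6; from [0,0,0]:
after L1 α=1/2: [47, 83, 107]
after L3 α=2/3: [107, 499/3, 203/3]
after L4 α=1/2: [191/2, 455/3, 367/3]
after L5 α=5/6: [437/4, 3395/18, 461/9]
after L6 α=6/7: [437/28, 28667/126, 3107/63]
= [16, 228, 49]


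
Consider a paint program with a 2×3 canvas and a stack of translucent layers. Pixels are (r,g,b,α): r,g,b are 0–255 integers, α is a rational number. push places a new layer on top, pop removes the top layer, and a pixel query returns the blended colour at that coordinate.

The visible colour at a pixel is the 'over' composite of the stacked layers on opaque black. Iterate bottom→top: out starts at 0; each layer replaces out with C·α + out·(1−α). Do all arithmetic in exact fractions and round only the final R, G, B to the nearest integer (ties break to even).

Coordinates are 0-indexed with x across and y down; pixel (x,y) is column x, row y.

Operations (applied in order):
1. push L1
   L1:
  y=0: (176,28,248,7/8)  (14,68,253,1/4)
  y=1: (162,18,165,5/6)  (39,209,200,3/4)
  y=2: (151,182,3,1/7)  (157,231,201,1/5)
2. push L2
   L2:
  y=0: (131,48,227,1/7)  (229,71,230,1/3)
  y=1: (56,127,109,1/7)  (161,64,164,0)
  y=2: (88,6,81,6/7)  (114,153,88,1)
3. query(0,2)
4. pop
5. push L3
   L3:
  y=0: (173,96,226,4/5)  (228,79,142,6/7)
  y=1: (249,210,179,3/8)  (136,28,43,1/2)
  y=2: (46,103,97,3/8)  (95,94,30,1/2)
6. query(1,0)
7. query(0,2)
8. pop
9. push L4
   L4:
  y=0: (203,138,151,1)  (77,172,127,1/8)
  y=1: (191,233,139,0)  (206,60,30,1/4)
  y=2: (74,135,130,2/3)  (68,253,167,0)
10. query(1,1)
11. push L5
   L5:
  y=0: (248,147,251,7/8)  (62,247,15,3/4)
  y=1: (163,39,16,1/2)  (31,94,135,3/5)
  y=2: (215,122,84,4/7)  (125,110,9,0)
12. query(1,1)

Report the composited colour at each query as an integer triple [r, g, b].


at x=0,y=2 over L1,L2:
+L1 (α=1/7) → [151/7, 26, 3/7]
+L2 (α=6/7) → [3847/49, 62/7, 3405/49]
= [79, 9, 69]

query (1,0) [L1,L3] — begin 0,0,0
+L1 (α=1/4) → [7/2, 17, 253/4]
+L3 (α=6/7) → [2743/14, 491/7, 523/4]
→ [196, 70, 131]

query (0,2) [L1,L3] — begin 0,0,0
+L1 (α=1/7) → [151/7, 26, 3/7]
+L3 (α=3/8) → [1721/56, 439/8, 513/14]
= [31, 55, 37]

(1,1) stack=L1,L4; from [0,0,0]:
after L1 α=3/4: [117/4, 627/4, 150]
after L4 α=1/4: [1175/16, 2121/16, 120]
rounded: [73, 133, 120]

(1,1) stack=L1,L4,L5; from [0,0,0]:
after L1 α=3/4: [117/4, 627/4, 150]
after L4 α=1/4: [1175/16, 2121/16, 120]
after L5 α=3/5: [1919/40, 4377/40, 129]
= [48, 109, 129]


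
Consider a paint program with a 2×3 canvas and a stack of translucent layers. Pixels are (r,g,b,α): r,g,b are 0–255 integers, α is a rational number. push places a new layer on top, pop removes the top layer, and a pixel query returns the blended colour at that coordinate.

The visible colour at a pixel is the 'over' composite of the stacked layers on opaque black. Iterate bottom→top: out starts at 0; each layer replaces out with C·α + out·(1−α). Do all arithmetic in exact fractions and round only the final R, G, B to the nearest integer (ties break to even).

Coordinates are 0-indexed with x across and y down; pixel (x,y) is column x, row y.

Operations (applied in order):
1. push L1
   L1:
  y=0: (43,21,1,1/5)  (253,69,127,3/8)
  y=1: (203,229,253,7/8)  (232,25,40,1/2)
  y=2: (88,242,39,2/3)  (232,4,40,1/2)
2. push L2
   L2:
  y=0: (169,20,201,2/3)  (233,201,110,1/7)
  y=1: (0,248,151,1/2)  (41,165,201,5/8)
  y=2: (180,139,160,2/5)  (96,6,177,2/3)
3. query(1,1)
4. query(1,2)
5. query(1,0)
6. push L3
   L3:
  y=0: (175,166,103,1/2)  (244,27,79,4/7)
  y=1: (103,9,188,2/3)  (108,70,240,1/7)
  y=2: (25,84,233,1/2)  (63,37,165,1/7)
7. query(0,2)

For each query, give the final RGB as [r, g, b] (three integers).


at x=1,y=1 over L1,L2:
L1 α=1/2: [116, 25/2, 20]
L2 α=5/8: [553/8, 1725/16, 1065/8]
= [69, 108, 133]

(1,2) stack=L1,L2; from [0,0,0]:
+L1 (α=1/2) → [116, 2, 20]
+L2 (α=2/3) → [308/3, 14/3, 374/3]
→ [103, 5, 125]

(1,0) stack=L1,L2; from [0,0,0]:
L1 α=3/8: [759/8, 207/8, 381/8]
L2 α=1/7: [3209/28, 1425/28, 1583/28]
= [115, 51, 57]

query (0,2) [L1,L2,L3] — begin 0,0,0
after L1 α=2/3: [176/3, 484/3, 26]
after L2 α=2/5: [536/5, 762/5, 398/5]
after L3 α=1/2: [661/10, 591/5, 1563/10]
rounded: [66, 118, 156]
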